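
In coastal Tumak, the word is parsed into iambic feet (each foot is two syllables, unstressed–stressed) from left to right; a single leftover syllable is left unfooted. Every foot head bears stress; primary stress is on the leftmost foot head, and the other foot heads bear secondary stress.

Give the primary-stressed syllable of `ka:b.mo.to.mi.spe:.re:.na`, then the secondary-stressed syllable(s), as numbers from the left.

Parse left to right into iambic (σˈσ) feet: (ka:b.ˈmo) (to.ˈmi) (spe:.ˈre:) na. Syllable 7 is left unfooted.
Foot heads (stressed positions): 2, 4, 6.
End Rule Leftmost: primary stress on the leftmost head = syllable 2.
Secondary stress on 4, 6: ka:b.ˈmo.to.ˌmi.spe:.ˌre:.na.

primary 2, secondary 4, 6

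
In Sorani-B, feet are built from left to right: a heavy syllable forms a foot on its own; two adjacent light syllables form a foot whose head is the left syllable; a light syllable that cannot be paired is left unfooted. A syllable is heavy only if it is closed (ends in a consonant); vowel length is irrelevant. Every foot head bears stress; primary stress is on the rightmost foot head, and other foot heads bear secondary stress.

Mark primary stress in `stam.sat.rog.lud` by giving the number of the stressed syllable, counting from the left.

Weights: 1 stam H, 2 sat H, 3 rog H, 4 lud H.
Parse left to right (heavy = foot alone; LL = one foot; stranded L unfooted): (ˈstam) (ˈsat) (ˈrog) (ˈlud).
Foot heads: 1, 2, 3, 4.
Primary stress on the rightmost head = syllable 4.
Primary stress: syllable 4 → stam.sat.rog.ˈlud.

4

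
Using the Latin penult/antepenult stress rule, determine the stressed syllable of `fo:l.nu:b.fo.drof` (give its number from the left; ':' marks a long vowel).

Classical Latin: stress the penult if heavy (long vowel or closed), else the antepenult.
Weights: 2 nu:b H, 3 fo L, 4 drof H.
The penult (syllable 3, fo) is light, so stress falls on the antepenult (syllable 2, nu:b).
Stress on syllable 2: fo:l.ˈnu:b.fo.drof.

2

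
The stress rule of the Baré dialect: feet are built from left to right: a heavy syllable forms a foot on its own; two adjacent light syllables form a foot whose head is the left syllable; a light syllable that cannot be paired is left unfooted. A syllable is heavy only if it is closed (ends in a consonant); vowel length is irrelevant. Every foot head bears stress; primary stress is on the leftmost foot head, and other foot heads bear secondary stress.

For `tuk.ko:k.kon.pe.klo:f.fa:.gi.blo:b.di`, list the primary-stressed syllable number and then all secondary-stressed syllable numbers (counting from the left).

Weights: 1 tuk H, 2 ko:k H, 3 kon H, 4 pe L, 5 klo:f H, 6 fa: L, 7 gi L, 8 blo:b H, 9 di L.
Parse left to right (heavy = foot alone; LL = one foot; stranded L unfooted): (ˈtuk) (ˈko:k) (ˈkon) pe (ˈklo:f) (ˈfa:.gi) (ˈblo:b) di.
Foot heads: 1, 2, 3, 5, 6, 8.
Primary stress on the leftmost head = syllable 1.
Secondary stress on 2, 3, 5, 6, 8: ˈtuk.ˌko:k.ˌkon.pe.ˌklo:f.ˌfa:.gi.ˌblo:b.di.

primary 1, secondary 2, 3, 5, 6, 8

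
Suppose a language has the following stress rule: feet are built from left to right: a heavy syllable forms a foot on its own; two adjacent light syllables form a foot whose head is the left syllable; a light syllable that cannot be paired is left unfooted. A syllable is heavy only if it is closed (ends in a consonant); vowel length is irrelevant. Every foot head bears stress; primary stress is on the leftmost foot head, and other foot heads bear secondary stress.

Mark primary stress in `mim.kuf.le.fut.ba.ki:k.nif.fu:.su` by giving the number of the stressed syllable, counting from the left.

Weights: 1 mim H, 2 kuf H, 3 le L, 4 fut H, 5 ba L, 6 ki:k H, 7 nif H, 8 fu: L, 9 su L.
Parse left to right (heavy = foot alone; LL = one foot; stranded L unfooted): (ˈmim) (ˈkuf) le (ˈfut) ba (ˈki:k) (ˈnif) (ˈfu:.su).
Foot heads: 1, 2, 4, 6, 7, 8.
Primary stress on the leftmost head = syllable 1.
Primary stress: syllable 1 → ˈmim.kuf.le.fut.ba.ki:k.nif.fu:.su.

1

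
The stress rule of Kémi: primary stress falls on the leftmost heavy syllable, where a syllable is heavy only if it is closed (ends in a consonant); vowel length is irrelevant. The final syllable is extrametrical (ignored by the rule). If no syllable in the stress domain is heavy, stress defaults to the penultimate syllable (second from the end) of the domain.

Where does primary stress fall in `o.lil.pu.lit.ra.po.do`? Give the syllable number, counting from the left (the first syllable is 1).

The final syllable (7, do) is extrametrical; the stress domain is syllables 1–6.
Weights: 1 o L, 2 lil H, 3 pu L, 4 lit H, 5 ra L, 6 po L.
Heavy syllables in the domain: 2, 4. The leftmost is syllable 2 (lil).
Primary stress: syllable 2 → o.ˈlil.pu.lit.ra.po.do.

2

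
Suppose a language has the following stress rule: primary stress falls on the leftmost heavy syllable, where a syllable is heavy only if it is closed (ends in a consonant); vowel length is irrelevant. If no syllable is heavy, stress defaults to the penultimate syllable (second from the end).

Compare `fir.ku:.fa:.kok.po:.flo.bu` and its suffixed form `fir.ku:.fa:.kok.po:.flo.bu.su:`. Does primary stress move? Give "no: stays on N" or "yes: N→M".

no: stays on 1

Base `fir.ku:.fa:.kok.po:.flo.bu` (7 syllables):
  Weights: 1 fir H, 2 ku: L, 3 fa: L, 4 kok H, 5 po: L, 6 flo L, 7 bu L.
  Heavy syllables in the domain: 1, 4. The leftmost is syllable 1 (fir).
  → primary stress on syllable 1.
Suffixed `fir.ku:.fa:.kok.po:.flo.bu.su:` (8 syllables):
  Weights: 1 fir H, 2 ku: L, 3 fa: L, 4 kok H, 5 po: L, 6 flo L, 7 bu L, 8 su: L.
  Heavy syllables in the domain: 1, 4. The leftmost is syllable 1 (fir).
  → primary stress on syllable 1.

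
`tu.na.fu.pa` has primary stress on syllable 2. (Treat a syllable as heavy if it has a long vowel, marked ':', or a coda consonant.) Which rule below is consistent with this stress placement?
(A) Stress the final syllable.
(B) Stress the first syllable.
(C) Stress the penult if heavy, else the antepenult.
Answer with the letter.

C

Rule A → syllable 4 (observed: 2).
Rule B → syllable 1 (observed: 2).
Rule C → syllable 2 ✓.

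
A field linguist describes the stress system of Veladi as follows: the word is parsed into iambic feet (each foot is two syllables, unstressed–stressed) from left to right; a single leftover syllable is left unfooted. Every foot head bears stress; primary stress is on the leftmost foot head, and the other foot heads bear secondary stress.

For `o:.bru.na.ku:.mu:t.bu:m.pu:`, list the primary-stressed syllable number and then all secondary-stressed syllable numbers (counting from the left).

primary 2, secondary 4, 6

Parse left to right into iambic (σˈσ) feet: (o:.ˈbru) (na.ˈku:) (mu:t.ˈbu:m) pu:. Syllable 7 is left unfooted.
Foot heads (stressed positions): 2, 4, 6.
End Rule Leftmost: primary stress on the leftmost head = syllable 2.
Secondary stress on 4, 6: o:.ˈbru.na.ˌku:.mu:t.ˌbu:m.pu:.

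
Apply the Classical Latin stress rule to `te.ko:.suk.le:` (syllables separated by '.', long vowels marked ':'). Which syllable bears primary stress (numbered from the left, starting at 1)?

3

Classical Latin: stress the penult if heavy (long vowel or closed), else the antepenult.
Weights: 2 ko: H, 3 suk H, 4 le: H.
The penult (syllable 3, suk) is heavy, so it takes stress.
Stress on syllable 3: te.ko:.ˈsuk.le:.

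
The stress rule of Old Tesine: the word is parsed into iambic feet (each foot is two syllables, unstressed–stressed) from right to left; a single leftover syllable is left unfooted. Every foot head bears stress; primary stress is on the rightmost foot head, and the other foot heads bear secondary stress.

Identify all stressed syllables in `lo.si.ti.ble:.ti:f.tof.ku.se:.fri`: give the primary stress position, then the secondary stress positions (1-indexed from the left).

Parse right to left into iambic (σˈσ) feet: lo (si.ˈti) (ble:.ˈti:f) (tof.ˈku) (se:.ˈfri). Syllable 1 is left unfooted.
Foot heads (stressed positions): 3, 5, 7, 9.
End Rule Rightmost: primary stress on the rightmost head = syllable 9.
Secondary stress on 3, 5, 7: lo.si.ˌti.ble:.ˌti:f.tof.ˌku.se:.ˈfri.

primary 9, secondary 3, 5, 7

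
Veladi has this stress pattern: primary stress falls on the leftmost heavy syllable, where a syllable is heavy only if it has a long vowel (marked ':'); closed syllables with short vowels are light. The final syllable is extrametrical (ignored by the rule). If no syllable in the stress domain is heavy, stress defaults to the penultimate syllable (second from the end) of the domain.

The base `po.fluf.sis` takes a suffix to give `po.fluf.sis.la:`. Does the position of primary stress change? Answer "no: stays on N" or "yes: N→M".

yes: 1→2

Base `po.fluf.sis` (3 syllables):
  The final syllable (3, sis) is extrametrical; the stress domain is syllables 1–2.
  Weights: 1 po L, 2 fluf L.
  No heavy syllable in the domain; default to the penultimate syllable (second from the end) of the domain = syllable 1.
  → primary stress on syllable 1.
Suffixed `po.fluf.sis.la:` (4 syllables):
  The final syllable (4, la:) is extrametrical; the stress domain is syllables 1–3.
  Weights: 1 po L, 2 fluf L, 3 sis L.
  No heavy syllable in the domain; default to the penultimate syllable (second from the end) of the domain = syllable 2.
  → primary stress on syllable 2.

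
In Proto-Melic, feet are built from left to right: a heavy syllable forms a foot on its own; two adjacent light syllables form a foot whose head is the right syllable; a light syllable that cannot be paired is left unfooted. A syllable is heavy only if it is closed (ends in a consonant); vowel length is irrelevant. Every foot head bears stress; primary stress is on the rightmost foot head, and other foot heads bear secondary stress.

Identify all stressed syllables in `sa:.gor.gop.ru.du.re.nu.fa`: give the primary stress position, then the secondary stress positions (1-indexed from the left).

primary 7, secondary 2, 3, 5

Weights: 1 sa: L, 2 gor H, 3 gop H, 4 ru L, 5 du L, 6 re L, 7 nu L, 8 fa L.
Parse left to right (heavy = foot alone; LL = one foot; stranded L unfooted): sa: (ˈgor) (ˈgop) (ru.ˈdu) (re.ˈnu) fa.
Foot heads: 2, 3, 5, 7.
Primary stress on the rightmost head = syllable 7.
Secondary stress on 2, 3, 5: sa:.ˌgor.ˌgop.ru.ˌdu.re.ˈnu.fa.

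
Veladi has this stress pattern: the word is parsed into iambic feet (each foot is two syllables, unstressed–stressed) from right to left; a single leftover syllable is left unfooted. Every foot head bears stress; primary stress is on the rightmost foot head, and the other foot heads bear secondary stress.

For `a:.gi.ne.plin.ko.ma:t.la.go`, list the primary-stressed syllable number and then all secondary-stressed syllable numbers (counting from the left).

primary 8, secondary 2, 4, 6

Parse right to left into iambic (σˈσ) feet: (a:.ˈgi) (ne.ˈplin) (ko.ˈma:t) (la.ˈgo).
Foot heads (stressed positions): 2, 4, 6, 8.
End Rule Rightmost: primary stress on the rightmost head = syllable 8.
Secondary stress on 2, 4, 6: a:.ˌgi.ne.ˌplin.ko.ˌma:t.la.ˈgo.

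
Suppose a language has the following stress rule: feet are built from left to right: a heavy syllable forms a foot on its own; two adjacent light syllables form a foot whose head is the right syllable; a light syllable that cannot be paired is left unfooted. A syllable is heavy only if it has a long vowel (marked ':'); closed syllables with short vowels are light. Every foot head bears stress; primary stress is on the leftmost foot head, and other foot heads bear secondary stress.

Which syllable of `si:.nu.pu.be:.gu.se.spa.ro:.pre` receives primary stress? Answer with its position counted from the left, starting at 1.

1

Weights: 1 si: H, 2 nu L, 3 pu L, 4 be: H, 5 gu L, 6 se L, 7 spa L, 8 ro: H, 9 pre L.
Parse left to right (heavy = foot alone; LL = one foot; stranded L unfooted): (ˈsi:) (nu.ˈpu) (ˈbe:) (gu.ˈse) spa (ˈro:) pre.
Foot heads: 1, 3, 4, 6, 8.
Primary stress on the leftmost head = syllable 1.
Primary stress: syllable 1 → ˈsi:.nu.pu.be:.gu.se.spa.ro:.pre.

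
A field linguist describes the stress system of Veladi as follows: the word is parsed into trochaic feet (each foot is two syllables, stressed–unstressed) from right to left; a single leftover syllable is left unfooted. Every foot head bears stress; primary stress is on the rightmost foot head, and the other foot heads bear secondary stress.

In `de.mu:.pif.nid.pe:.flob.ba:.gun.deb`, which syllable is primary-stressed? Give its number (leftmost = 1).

8

Parse right to left into trochaic (ˈσσ) feet: de (ˈmu:.pif) (ˈnid.pe:) (ˈflob.ba:) (ˈgun.deb). Syllable 1 is left unfooted.
Foot heads (stressed positions): 2, 4, 6, 8.
End Rule Rightmost: primary stress on the rightmost head = syllable 8.
Primary stress: syllable 8 → de.mu:.pif.nid.pe:.flob.ba:.ˈgun.deb.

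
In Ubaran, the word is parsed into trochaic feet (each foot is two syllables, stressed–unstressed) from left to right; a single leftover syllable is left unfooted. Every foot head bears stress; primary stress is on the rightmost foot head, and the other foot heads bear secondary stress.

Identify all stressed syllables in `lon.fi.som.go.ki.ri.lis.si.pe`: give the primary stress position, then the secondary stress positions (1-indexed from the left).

primary 7, secondary 1, 3, 5

Parse left to right into trochaic (ˈσσ) feet: (ˈlon.fi) (ˈsom.go) (ˈki.ri) (ˈlis.si) pe. Syllable 9 is left unfooted.
Foot heads (stressed positions): 1, 3, 5, 7.
End Rule Rightmost: primary stress on the rightmost head = syllable 7.
Secondary stress on 1, 3, 5: ˌlon.fi.ˌsom.go.ˌki.ri.ˈlis.si.pe.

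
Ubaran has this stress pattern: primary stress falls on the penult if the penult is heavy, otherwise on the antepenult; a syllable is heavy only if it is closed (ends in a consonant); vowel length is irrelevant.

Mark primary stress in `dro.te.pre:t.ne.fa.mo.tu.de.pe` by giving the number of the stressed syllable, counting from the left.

7

Weights: 7 tu L, 8 de L, 9 pe L.
The penult (syllable 8, de) is light, so stress falls on the antepenult (syllable 7, tu).
Primary stress: syllable 7 → dro.te.pre:t.ne.fa.mo.ˈtu.de.pe.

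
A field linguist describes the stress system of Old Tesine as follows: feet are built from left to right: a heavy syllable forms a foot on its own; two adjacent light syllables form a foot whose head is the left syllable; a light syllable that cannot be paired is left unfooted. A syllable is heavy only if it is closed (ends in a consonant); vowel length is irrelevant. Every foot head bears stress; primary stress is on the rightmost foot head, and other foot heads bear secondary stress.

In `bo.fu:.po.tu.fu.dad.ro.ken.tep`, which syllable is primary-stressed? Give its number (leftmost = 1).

Weights: 1 bo L, 2 fu: L, 3 po L, 4 tu L, 5 fu L, 6 dad H, 7 ro L, 8 ken H, 9 tep H.
Parse left to right (heavy = foot alone; LL = one foot; stranded L unfooted): (ˈbo.fu:) (ˈpo.tu) fu (ˈdad) ro (ˈken) (ˈtep).
Foot heads: 1, 3, 6, 8, 9.
Primary stress on the rightmost head = syllable 9.
Primary stress: syllable 9 → bo.fu:.po.tu.fu.dad.ro.ken.ˈtep.

9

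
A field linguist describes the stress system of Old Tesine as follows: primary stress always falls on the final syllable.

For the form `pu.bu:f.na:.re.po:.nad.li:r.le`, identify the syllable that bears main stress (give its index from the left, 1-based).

8

The word has 8 syllables; the final syllable is syllable 8 (le).
Primary stress: syllable 8 → pu.bu:f.na:.re.po:.nad.li:r.ˈle.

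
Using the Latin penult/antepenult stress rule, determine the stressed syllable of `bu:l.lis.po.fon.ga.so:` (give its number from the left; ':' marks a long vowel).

4

Classical Latin: stress the penult if heavy (long vowel or closed), else the antepenult.
Weights: 4 fon H, 5 ga L, 6 so: H.
The penult (syllable 5, ga) is light, so stress falls on the antepenult (syllable 4, fon).
Stress on syllable 4: bu:l.lis.po.ˈfon.ga.so:.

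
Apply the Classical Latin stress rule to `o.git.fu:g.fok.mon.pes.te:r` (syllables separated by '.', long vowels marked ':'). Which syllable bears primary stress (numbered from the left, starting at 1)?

6

Classical Latin: stress the penult if heavy (long vowel or closed), else the antepenult.
Weights: 5 mon H, 6 pes H, 7 te:r H.
The penult (syllable 6, pes) is heavy, so it takes stress.
Stress on syllable 6: o.git.fu:g.fok.mon.ˈpes.te:r.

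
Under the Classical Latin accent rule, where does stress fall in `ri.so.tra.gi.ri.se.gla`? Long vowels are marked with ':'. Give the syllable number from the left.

Classical Latin: stress the penult if heavy (long vowel or closed), else the antepenult.
Weights: 5 ri L, 6 se L, 7 gla L.
The penult (syllable 6, se) is light, so stress falls on the antepenult (syllable 5, ri).
Stress on syllable 5: ri.so.tra.gi.ˈri.se.gla.

5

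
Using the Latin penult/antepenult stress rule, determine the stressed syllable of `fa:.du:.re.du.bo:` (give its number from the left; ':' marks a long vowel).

3

Classical Latin: stress the penult if heavy (long vowel or closed), else the antepenult.
Weights: 3 re L, 4 du L, 5 bo: H.
The penult (syllable 4, du) is light, so stress falls on the antepenult (syllable 3, re).
Stress on syllable 3: fa:.du:.ˈre.du.bo:.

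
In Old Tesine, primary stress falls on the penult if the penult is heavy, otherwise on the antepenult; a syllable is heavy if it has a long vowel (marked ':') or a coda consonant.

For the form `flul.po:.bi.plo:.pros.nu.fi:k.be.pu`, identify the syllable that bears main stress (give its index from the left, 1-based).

7

Weights: 7 fi:k H, 8 be L, 9 pu L.
The penult (syllable 8, be) is light, so stress falls on the antepenult (syllable 7, fi:k).
Primary stress: syllable 7 → flul.po:.bi.plo:.pros.nu.ˈfi:k.be.pu.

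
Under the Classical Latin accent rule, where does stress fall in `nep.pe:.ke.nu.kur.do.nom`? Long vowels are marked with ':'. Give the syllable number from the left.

Classical Latin: stress the penult if heavy (long vowel or closed), else the antepenult.
Weights: 5 kur H, 6 do L, 7 nom H.
The penult (syllable 6, do) is light, so stress falls on the antepenult (syllable 5, kur).
Stress on syllable 5: nep.pe:.ke.nu.ˈkur.do.nom.

5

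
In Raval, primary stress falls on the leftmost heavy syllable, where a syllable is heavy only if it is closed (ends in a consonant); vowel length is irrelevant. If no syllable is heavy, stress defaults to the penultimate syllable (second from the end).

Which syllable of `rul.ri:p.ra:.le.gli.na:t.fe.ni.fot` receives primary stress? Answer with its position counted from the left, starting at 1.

Weights: 1 rul H, 2 ri:p H, 3 ra: L, 4 le L, 5 gli L, 6 na:t H, 7 fe L, 8 ni L, 9 fot H.
Heavy syllables in the domain: 1, 2, 6, 9. The leftmost is syllable 1 (rul).
Primary stress: syllable 1 → ˈrul.ri:p.ra:.le.gli.na:t.fe.ni.fot.

1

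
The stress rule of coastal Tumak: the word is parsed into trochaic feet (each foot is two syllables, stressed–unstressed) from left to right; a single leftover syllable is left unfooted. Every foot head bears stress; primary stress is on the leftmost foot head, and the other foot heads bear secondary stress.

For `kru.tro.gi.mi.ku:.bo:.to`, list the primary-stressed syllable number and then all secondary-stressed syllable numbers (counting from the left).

primary 1, secondary 3, 5

Parse left to right into trochaic (ˈσσ) feet: (ˈkru.tro) (ˈgi.mi) (ˈku:.bo:) to. Syllable 7 is left unfooted.
Foot heads (stressed positions): 1, 3, 5.
End Rule Leftmost: primary stress on the leftmost head = syllable 1.
Secondary stress on 3, 5: ˈkru.tro.ˌgi.mi.ˌku:.bo:.to.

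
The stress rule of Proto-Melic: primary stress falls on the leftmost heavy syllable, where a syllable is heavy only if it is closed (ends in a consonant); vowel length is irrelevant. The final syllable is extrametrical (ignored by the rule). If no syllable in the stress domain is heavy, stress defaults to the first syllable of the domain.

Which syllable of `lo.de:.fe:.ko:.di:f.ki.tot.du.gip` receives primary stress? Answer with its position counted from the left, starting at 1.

5

The final syllable (9, gip) is extrametrical; the stress domain is syllables 1–8.
Weights: 1 lo L, 2 de: L, 3 fe: L, 4 ko: L, 5 di:f H, 6 ki L, 7 tot H, 8 du L.
Heavy syllables in the domain: 5, 7. The leftmost is syllable 5 (di:f).
Primary stress: syllable 5 → lo.de:.fe:.ko:.ˈdi:f.ki.tot.du.gip.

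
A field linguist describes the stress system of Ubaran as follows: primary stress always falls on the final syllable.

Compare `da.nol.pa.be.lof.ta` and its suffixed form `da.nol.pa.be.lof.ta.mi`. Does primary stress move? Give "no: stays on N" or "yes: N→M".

Base `da.nol.pa.be.lof.ta` (6 syllables):
  The word has 6 syllables; the final syllable is syllable 6 (ta).
  → primary stress on syllable 6.
Suffixed `da.nol.pa.be.lof.ta.mi` (7 syllables):
  The word has 7 syllables; the final syllable is syllable 7 (mi).
  → primary stress on syllable 7.

yes: 6→7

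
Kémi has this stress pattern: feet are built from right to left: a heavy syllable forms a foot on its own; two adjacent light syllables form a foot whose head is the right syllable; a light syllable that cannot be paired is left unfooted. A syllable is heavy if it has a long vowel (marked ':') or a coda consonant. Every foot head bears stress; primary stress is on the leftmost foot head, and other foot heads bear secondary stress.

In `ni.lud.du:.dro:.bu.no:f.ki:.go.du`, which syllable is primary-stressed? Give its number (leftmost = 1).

2

Weights: 1 ni L, 2 lud H, 3 du: H, 4 dro: H, 5 bu L, 6 no:f H, 7 ki: H, 8 go L, 9 du L.
Parse right to left (heavy = foot alone; LL = one foot; stranded L unfooted): ni (ˈlud) (ˈdu:) (ˈdro:) bu (ˈno:f) (ˈki:) (go.ˈdu).
Foot heads: 2, 3, 4, 6, 7, 9.
Primary stress on the leftmost head = syllable 2.
Primary stress: syllable 2 → ni.ˈlud.du:.dro:.bu.no:f.ki:.go.du.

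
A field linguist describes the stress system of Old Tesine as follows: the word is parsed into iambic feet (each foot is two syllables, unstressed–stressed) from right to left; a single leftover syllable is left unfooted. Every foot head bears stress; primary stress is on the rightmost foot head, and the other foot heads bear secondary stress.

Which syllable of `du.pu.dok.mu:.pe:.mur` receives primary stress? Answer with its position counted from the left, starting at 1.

Parse right to left into iambic (σˈσ) feet: (du.ˈpu) (dok.ˈmu:) (pe:.ˈmur).
Foot heads (stressed positions): 2, 4, 6.
End Rule Rightmost: primary stress on the rightmost head = syllable 6.
Primary stress: syllable 6 → du.pu.dok.mu:.pe:.ˈmur.

6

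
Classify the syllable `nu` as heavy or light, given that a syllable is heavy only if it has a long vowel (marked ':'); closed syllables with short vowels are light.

`nu`: short vowel, open (no coda). Short vowel → light.

light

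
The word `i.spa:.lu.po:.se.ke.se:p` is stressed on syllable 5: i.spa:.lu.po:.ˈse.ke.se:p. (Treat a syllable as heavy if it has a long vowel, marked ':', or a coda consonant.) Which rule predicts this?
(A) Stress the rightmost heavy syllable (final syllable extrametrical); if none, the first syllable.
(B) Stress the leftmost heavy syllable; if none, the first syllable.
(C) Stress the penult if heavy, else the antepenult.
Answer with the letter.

Rule A → syllable 4 (observed: 5).
Rule B → syllable 2 (observed: 5).
Rule C → syllable 5 ✓.

C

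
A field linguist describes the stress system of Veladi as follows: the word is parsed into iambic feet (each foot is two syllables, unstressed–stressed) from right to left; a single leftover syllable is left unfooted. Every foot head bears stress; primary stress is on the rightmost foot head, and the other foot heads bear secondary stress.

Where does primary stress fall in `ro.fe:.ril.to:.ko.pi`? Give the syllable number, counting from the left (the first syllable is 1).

6

Parse right to left into iambic (σˈσ) feet: (ro.ˈfe:) (ril.ˈto:) (ko.ˈpi).
Foot heads (stressed positions): 2, 4, 6.
End Rule Rightmost: primary stress on the rightmost head = syllable 6.
Primary stress: syllable 6 → ro.fe:.ril.to:.ko.ˈpi.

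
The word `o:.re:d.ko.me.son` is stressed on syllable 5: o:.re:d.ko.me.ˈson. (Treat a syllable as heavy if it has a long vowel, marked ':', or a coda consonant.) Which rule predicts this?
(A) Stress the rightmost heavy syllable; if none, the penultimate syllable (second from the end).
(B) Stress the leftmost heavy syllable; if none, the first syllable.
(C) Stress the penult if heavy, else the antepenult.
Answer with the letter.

Rule A → syllable 5 ✓.
Rule B → syllable 1 (observed: 5).
Rule C → syllable 3 (observed: 5).

A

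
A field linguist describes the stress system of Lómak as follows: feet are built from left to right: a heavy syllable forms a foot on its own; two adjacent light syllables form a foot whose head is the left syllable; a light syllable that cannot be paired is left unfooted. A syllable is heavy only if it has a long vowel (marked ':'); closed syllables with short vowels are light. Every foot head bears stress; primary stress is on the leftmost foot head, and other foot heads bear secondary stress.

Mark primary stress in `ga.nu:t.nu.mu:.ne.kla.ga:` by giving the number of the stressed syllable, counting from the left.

Weights: 1 ga L, 2 nu:t H, 3 nu L, 4 mu: H, 5 ne L, 6 kla L, 7 ga: H.
Parse left to right (heavy = foot alone; LL = one foot; stranded L unfooted): ga (ˈnu:t) nu (ˈmu:) (ˈne.kla) (ˈga:).
Foot heads: 2, 4, 5, 7.
Primary stress on the leftmost head = syllable 2.
Primary stress: syllable 2 → ga.ˈnu:t.nu.mu:.ne.kla.ga:.

2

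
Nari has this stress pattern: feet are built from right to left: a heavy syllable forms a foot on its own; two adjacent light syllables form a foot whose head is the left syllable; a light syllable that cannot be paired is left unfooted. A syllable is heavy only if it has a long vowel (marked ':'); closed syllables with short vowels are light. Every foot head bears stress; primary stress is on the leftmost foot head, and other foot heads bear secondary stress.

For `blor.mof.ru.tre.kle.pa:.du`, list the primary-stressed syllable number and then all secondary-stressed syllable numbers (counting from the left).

Weights: 1 blor L, 2 mof L, 3 ru L, 4 tre L, 5 kle L, 6 pa: H, 7 du L.
Parse right to left (heavy = foot alone; LL = one foot; stranded L unfooted): blor (ˈmof.ru) (ˈtre.kle) (ˈpa:) du.
Foot heads: 2, 4, 6.
Primary stress on the leftmost head = syllable 2.
Secondary stress on 4, 6: blor.ˈmof.ru.ˌtre.kle.ˌpa:.du.

primary 2, secondary 4, 6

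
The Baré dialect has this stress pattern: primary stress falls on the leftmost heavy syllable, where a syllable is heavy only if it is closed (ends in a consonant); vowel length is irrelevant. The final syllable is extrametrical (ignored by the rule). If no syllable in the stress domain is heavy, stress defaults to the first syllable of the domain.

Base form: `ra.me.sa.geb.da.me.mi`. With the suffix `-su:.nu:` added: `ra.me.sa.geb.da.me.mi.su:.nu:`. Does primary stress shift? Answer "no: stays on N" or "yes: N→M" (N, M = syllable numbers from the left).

no: stays on 4

Base `ra.me.sa.geb.da.me.mi` (7 syllables):
  The final syllable (7, mi) is extrametrical; the stress domain is syllables 1–6.
  Weights: 1 ra L, 2 me L, 3 sa L, 4 geb H, 5 da L, 6 me L.
  Heavy syllables in the domain: 4. The leftmost is syllable 4 (geb).
  → primary stress on syllable 4.
Suffixed `ra.me.sa.geb.da.me.mi.su:.nu:` (9 syllables):
  The final syllable (9, nu:) is extrametrical; the stress domain is syllables 1–8.
  Weights: 1 ra L, 2 me L, 3 sa L, 4 geb H, 5 da L, 6 me L, 7 mi L, 8 su: L.
  Heavy syllables in the domain: 4. The leftmost is syllable 4 (geb).
  → primary stress on syllable 4.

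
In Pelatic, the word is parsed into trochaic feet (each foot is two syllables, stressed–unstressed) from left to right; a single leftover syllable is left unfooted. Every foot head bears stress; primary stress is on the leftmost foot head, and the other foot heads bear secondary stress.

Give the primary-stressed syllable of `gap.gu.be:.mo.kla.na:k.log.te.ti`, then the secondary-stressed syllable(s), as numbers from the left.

primary 1, secondary 3, 5, 7

Parse left to right into trochaic (ˈσσ) feet: (ˈgap.gu) (ˈbe:.mo) (ˈkla.na:k) (ˈlog.te) ti. Syllable 9 is left unfooted.
Foot heads (stressed positions): 1, 3, 5, 7.
End Rule Leftmost: primary stress on the leftmost head = syllable 1.
Secondary stress on 3, 5, 7: ˈgap.gu.ˌbe:.mo.ˌkla.na:k.ˌlog.te.ti.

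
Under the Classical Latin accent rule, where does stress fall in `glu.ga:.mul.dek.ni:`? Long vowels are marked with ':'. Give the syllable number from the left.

Classical Latin: stress the penult if heavy (long vowel or closed), else the antepenult.
Weights: 3 mul H, 4 dek H, 5 ni: H.
The penult (syllable 4, dek) is heavy, so it takes stress.
Stress on syllable 4: glu.ga:.mul.ˈdek.ni:.

4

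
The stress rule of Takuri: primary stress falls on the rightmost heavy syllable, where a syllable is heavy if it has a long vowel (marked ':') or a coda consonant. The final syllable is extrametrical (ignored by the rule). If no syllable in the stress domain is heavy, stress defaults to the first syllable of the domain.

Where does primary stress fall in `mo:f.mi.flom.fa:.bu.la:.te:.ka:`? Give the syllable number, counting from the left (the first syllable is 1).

7

The final syllable (8, ka:) is extrametrical; the stress domain is syllables 1–7.
Weights: 1 mo:f H, 2 mi L, 3 flom H, 4 fa: H, 5 bu L, 6 la: H, 7 te: H.
Heavy syllables in the domain: 1, 3, 4, 6, 7. The rightmost is syllable 7 (te:).
Primary stress: syllable 7 → mo:f.mi.flom.fa:.bu.la:.ˈte:.ka:.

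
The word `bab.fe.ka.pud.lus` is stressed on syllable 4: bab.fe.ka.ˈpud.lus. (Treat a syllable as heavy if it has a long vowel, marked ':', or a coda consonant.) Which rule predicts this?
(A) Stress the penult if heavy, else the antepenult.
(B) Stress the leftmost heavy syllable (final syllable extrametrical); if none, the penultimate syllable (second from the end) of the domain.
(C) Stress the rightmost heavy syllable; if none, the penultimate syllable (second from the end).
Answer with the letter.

Rule A → syllable 4 ✓.
Rule B → syllable 1 (observed: 4).
Rule C → syllable 5 (observed: 4).

A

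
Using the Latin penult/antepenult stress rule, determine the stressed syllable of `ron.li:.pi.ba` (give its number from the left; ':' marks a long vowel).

2

Classical Latin: stress the penult if heavy (long vowel or closed), else the antepenult.
Weights: 2 li: H, 3 pi L, 4 ba L.
The penult (syllable 3, pi) is light, so stress falls on the antepenult (syllable 2, li:).
Stress on syllable 2: ron.ˈli:.pi.ba.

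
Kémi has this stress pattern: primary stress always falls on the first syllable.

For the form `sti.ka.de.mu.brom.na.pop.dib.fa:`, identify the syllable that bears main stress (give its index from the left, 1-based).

1

The word has 9 syllables; the first syllable is syllable 1 (sti).
Primary stress: syllable 1 → ˈsti.ka.de.mu.brom.na.pop.dib.fa:.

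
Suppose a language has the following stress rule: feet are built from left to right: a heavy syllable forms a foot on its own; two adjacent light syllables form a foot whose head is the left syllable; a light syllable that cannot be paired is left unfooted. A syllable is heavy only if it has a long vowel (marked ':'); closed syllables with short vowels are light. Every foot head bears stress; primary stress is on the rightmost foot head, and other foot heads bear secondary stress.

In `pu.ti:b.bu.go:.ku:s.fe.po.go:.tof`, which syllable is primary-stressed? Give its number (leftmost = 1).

Weights: 1 pu L, 2 ti:b H, 3 bu L, 4 go: H, 5 ku:s H, 6 fe L, 7 po L, 8 go: H, 9 tof L.
Parse left to right (heavy = foot alone; LL = one foot; stranded L unfooted): pu (ˈti:b) bu (ˈgo:) (ˈku:s) (ˈfe.po) (ˈgo:) tof.
Foot heads: 2, 4, 5, 6, 8.
Primary stress on the rightmost head = syllable 8.
Primary stress: syllable 8 → pu.ti:b.bu.go:.ku:s.fe.po.ˈgo:.tof.

8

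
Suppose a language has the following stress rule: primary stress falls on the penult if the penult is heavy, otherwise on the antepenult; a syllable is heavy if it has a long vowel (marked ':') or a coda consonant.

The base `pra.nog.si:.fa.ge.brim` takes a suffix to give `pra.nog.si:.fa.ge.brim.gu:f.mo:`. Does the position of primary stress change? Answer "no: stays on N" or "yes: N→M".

yes: 4→7

Base `pra.nog.si:.fa.ge.brim` (6 syllables):
  Weights: 4 fa L, 5 ge L, 6 brim H.
  The penult (syllable 5, ge) is light, so stress falls on the antepenult (syllable 4, fa).
  → primary stress on syllable 4.
Suffixed `pra.nog.si:.fa.ge.brim.gu:f.mo:` (8 syllables):
  Weights: 6 brim H, 7 gu:f H, 8 mo: H.
  The penult (syllable 7, gu:f) is heavy, so it takes stress.
  → primary stress on syllable 7.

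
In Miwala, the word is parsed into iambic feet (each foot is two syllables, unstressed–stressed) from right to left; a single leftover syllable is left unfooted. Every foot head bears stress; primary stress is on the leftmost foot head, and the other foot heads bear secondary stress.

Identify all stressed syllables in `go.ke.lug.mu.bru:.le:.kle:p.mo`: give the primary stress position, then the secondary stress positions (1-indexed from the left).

Parse right to left into iambic (σˈσ) feet: (go.ˈke) (lug.ˈmu) (bru:.ˈle:) (kle:p.ˈmo).
Foot heads (stressed positions): 2, 4, 6, 8.
End Rule Leftmost: primary stress on the leftmost head = syllable 2.
Secondary stress on 4, 6, 8: go.ˈke.lug.ˌmu.bru:.ˌle:.kle:p.ˌmo.

primary 2, secondary 4, 6, 8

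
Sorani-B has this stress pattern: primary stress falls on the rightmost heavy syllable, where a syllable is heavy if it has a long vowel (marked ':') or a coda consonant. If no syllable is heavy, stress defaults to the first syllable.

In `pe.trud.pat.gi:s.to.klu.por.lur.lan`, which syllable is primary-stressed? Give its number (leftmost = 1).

Weights: 1 pe L, 2 trud H, 3 pat H, 4 gi:s H, 5 to L, 6 klu L, 7 por H, 8 lur H, 9 lan H.
Heavy syllables in the domain: 2, 3, 4, 7, 8, 9. The rightmost is syllable 9 (lan).
Primary stress: syllable 9 → pe.trud.pat.gi:s.to.klu.por.lur.ˈlan.

9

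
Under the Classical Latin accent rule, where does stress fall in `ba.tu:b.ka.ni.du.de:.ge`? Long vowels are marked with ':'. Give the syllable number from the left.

6

Classical Latin: stress the penult if heavy (long vowel or closed), else the antepenult.
Weights: 5 du L, 6 de: H, 7 ge L.
The penult (syllable 6, de:) is heavy, so it takes stress.
Stress on syllable 6: ba.tu:b.ka.ni.du.ˈde:.ge.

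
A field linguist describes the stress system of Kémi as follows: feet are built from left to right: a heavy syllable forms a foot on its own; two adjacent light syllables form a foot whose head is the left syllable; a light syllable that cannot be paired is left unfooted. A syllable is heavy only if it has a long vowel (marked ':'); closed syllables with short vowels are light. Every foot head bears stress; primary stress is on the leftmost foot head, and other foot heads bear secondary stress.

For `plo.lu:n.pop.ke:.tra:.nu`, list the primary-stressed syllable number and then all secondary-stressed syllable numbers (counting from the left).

primary 2, secondary 4, 5

Weights: 1 plo L, 2 lu:n H, 3 pop L, 4 ke: H, 5 tra: H, 6 nu L.
Parse left to right (heavy = foot alone; LL = one foot; stranded L unfooted): plo (ˈlu:n) pop (ˈke:) (ˈtra:) nu.
Foot heads: 2, 4, 5.
Primary stress on the leftmost head = syllable 2.
Secondary stress on 4, 5: plo.ˈlu:n.pop.ˌke:.ˌtra:.nu.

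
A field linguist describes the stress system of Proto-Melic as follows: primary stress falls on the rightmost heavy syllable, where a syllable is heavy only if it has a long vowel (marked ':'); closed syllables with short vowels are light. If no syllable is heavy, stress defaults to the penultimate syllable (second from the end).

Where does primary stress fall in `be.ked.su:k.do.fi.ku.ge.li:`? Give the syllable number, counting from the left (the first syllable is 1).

Weights: 1 be L, 2 ked L, 3 su:k H, 4 do L, 5 fi L, 6 ku L, 7 ge L, 8 li: H.
Heavy syllables in the domain: 3, 8. The rightmost is syllable 8 (li:).
Primary stress: syllable 8 → be.ked.su:k.do.fi.ku.ge.ˈli:.

8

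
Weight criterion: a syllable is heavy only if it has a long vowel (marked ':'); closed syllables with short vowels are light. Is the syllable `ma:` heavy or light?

heavy

`ma:`: long vowel, open (no coda). Long vowel → heavy.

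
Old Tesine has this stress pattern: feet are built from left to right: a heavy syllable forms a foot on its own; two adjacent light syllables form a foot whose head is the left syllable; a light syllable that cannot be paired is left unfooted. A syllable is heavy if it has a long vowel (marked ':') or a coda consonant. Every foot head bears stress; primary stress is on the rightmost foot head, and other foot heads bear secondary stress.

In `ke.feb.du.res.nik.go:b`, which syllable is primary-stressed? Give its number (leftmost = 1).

Weights: 1 ke L, 2 feb H, 3 du L, 4 res H, 5 nik H, 6 go:b H.
Parse left to right (heavy = foot alone; LL = one foot; stranded L unfooted): ke (ˈfeb) du (ˈres) (ˈnik) (ˈgo:b).
Foot heads: 2, 4, 5, 6.
Primary stress on the rightmost head = syllable 6.
Primary stress: syllable 6 → ke.feb.du.res.nik.ˈgo:b.

6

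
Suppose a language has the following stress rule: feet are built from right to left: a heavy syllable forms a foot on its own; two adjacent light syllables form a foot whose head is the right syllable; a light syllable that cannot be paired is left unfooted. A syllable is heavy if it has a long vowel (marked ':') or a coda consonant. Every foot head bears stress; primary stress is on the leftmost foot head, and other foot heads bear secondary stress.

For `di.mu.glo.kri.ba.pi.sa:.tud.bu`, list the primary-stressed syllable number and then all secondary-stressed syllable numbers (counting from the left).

Weights: 1 di L, 2 mu L, 3 glo L, 4 kri L, 5 ba L, 6 pi L, 7 sa: H, 8 tud H, 9 bu L.
Parse right to left (heavy = foot alone; LL = one foot; stranded L unfooted): (di.ˈmu) (glo.ˈkri) (ba.ˈpi) (ˈsa:) (ˈtud) bu.
Foot heads: 2, 4, 6, 7, 8.
Primary stress on the leftmost head = syllable 2.
Secondary stress on 4, 6, 7, 8: di.ˈmu.glo.ˌkri.ba.ˌpi.ˌsa:.ˌtud.bu.

primary 2, secondary 4, 6, 7, 8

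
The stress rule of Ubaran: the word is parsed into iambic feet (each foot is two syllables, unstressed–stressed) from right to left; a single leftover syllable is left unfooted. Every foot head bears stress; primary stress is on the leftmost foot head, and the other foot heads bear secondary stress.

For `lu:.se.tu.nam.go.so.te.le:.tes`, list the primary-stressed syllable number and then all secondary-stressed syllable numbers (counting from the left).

primary 3, secondary 5, 7, 9

Parse right to left into iambic (σˈσ) feet: lu: (se.ˈtu) (nam.ˈgo) (so.ˈte) (le:.ˈtes). Syllable 1 is left unfooted.
Foot heads (stressed positions): 3, 5, 7, 9.
End Rule Leftmost: primary stress on the leftmost head = syllable 3.
Secondary stress on 5, 7, 9: lu:.se.ˈtu.nam.ˌgo.so.ˌte.le:.ˌtes.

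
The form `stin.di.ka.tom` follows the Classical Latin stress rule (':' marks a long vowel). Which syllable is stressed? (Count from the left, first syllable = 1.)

2

Classical Latin: stress the penult if heavy (long vowel or closed), else the antepenult.
Weights: 2 di L, 3 ka L, 4 tom H.
The penult (syllable 3, ka) is light, so stress falls on the antepenult (syllable 2, di).
Stress on syllable 2: stin.ˈdi.ka.tom.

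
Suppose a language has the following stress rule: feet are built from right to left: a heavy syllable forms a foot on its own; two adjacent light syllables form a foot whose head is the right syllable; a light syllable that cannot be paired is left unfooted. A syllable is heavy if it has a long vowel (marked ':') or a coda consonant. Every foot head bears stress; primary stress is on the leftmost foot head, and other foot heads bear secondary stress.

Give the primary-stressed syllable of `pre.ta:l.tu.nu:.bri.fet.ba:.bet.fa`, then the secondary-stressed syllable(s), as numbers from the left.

primary 2, secondary 4, 6, 7, 8

Weights: 1 pre L, 2 ta:l H, 3 tu L, 4 nu: H, 5 bri L, 6 fet H, 7 ba: H, 8 bet H, 9 fa L.
Parse right to left (heavy = foot alone; LL = one foot; stranded L unfooted): pre (ˈta:l) tu (ˈnu:) bri (ˈfet) (ˈba:) (ˈbet) fa.
Foot heads: 2, 4, 6, 7, 8.
Primary stress on the leftmost head = syllable 2.
Secondary stress on 4, 6, 7, 8: pre.ˈta:l.tu.ˌnu:.bri.ˌfet.ˌba:.ˌbet.fa.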